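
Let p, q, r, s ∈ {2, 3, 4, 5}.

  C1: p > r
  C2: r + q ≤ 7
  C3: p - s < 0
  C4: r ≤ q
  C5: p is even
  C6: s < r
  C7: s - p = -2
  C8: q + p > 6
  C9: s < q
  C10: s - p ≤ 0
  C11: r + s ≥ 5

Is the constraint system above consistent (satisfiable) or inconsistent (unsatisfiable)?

Unsatisfiable

Constraints 1, 3, and 6 give r < p, p < s, s < r. Chaining: r < p < s < r, which forces r < r — impossible.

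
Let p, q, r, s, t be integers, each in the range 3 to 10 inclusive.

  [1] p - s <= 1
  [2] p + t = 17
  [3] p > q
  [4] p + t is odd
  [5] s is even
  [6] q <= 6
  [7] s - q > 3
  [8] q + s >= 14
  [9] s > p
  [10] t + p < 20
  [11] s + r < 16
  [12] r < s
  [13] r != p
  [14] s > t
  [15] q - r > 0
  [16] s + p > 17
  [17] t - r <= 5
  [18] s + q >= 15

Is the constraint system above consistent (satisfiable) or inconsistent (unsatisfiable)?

Satisfiable

Try p = 9, q = 5, r = 4, s = 10, t = 8.
Check constraint 1: p - s = -1; constraint 2: p + t = 17. The remaining constraints are straightforward to verify.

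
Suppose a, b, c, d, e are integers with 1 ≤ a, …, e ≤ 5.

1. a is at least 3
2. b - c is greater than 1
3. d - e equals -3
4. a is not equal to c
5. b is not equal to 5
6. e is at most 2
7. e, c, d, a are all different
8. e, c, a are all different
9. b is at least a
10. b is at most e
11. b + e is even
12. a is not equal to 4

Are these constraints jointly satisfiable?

Unsatisfiable

From constraints 1 and 9: b ≥ a and a ≥ 3, so b ≥ 3. From constraints 6 and 10: b ≤ e and e ≤ 2, so b ≤ 2. But 2 < 3, so no value of b works.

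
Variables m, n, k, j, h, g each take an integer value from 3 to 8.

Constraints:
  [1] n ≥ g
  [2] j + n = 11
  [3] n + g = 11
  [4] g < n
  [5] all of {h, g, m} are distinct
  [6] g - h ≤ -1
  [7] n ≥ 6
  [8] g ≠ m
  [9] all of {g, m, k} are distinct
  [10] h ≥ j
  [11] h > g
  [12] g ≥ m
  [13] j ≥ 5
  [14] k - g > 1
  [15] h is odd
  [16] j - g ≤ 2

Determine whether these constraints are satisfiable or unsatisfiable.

Setting (m, n, k, j, h, g) = (3, 6, 7, 5, 7, 5) satisfies everything: constraint 2: j + n = 11; constraint 3: n + g = 11, and the others follow.

Satisfiable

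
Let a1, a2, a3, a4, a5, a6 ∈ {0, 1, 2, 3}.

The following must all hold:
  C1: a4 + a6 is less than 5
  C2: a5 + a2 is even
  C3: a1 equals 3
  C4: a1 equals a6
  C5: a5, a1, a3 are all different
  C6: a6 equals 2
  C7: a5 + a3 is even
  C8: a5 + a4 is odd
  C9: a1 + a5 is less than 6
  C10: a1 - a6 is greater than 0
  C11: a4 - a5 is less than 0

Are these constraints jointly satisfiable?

Unsatisfiable

Constraint 3 fixes a1 = 3 and constraint 6 fixes a6 = 2, but constraint 4 requires a1 = a6. Since 3 ≠ 2, contradiction.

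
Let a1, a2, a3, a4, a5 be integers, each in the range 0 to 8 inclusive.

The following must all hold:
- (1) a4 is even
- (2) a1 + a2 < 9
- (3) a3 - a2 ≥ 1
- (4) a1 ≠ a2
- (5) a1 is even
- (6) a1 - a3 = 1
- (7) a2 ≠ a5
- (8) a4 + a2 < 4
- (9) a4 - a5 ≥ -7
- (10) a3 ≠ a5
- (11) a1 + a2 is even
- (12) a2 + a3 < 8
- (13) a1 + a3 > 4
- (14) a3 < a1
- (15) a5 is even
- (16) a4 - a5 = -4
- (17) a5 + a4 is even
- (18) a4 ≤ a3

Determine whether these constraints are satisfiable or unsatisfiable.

Satisfiable

Setting (a1, a2, a3, a4, a5) = (4, 2, 3, 0, 4) satisfies everything: constraint 2: a1 + a2 = 6; constraint 3: a3 - a2 = 1; constraint 6: a1 - a3 = 1, and the others follow.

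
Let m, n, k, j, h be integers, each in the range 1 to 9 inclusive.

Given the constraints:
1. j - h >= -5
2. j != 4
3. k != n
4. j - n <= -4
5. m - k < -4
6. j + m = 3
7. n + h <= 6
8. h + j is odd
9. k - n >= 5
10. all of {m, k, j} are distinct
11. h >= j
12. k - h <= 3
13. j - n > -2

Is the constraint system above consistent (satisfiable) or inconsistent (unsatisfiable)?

Constraints 1, 4, 9, and 12 give j − h ≥ -5, h − k ≥ -3, k − n ≥ 5, n − j ≥ 4.
Adding all 4 inequalities: the left sides telescope to 0, and the right sides sum to (-5) + (-3) + 5 + 4 = 1. So 0 ≥ 1, which is false.

Unsatisfiable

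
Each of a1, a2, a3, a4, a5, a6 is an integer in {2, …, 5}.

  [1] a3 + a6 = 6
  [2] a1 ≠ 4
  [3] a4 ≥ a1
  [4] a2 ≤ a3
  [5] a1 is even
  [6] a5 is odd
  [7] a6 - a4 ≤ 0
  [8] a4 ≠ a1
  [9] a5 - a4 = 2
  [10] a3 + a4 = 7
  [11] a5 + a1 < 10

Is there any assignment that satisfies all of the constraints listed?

Satisfiable

Setting (a1, a2, a3, a4, a5, a6) = (2, 3, 4, 3, 5, 2) satisfies everything: constraint 1: a3 + a6 = 6; constraint 7: a6 - a4 = -1; constraint 9: a5 - a4 = 2, and the others follow.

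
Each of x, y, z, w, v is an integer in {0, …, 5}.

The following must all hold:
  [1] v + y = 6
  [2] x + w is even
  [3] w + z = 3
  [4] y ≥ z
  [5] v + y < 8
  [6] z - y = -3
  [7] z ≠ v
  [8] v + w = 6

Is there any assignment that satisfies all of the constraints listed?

Satisfiable

One satisfying assignment is x = 5, y = 3, z = 0, w = 3, v = 3.
For the less obvious constraints — constraint 1: v + y = 6; constraint 3: w + z = 3; constraint 5: v + y = 6 — and the others hold by inspection.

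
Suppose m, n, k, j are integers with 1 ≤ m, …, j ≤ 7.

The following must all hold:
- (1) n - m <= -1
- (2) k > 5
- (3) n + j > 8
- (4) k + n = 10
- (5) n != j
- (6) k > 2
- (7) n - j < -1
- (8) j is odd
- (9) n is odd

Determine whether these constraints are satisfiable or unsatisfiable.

Satisfiable

The assignment m = 5, n = 3, k = 7, j = 7 works:
  constraint 1 holds since n - m = -2.
  constraint 3 holds since n + j = 10.
  constraint 4 holds since k + n = 10.
The rest check out directly.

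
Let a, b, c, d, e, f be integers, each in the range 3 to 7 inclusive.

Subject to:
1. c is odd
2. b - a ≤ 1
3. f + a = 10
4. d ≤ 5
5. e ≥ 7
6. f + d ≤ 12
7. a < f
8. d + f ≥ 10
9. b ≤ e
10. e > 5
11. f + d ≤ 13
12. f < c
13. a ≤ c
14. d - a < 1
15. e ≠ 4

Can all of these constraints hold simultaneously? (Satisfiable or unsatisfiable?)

Satisfiable

Take a = 4, b = 4, c = 7, d = 4, e = 7, f = 6. Then constraint 2: b - a = 0; constraint 3: f + a = 10; constraint 6: f + d = 10, and every other listed constraint is also met.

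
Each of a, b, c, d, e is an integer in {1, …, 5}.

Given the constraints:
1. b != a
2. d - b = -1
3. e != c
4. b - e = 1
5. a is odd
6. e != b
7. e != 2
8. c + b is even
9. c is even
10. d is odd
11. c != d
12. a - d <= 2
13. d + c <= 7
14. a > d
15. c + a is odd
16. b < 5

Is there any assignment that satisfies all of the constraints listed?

Try a = 5, b = 4, c = 4, d = 3, e = 3.
Check constraint 2: d - b = -1; constraint 4: b - e = 1; constraint 12: a - d = 2. The remaining constraints are straightforward to verify.

Satisfiable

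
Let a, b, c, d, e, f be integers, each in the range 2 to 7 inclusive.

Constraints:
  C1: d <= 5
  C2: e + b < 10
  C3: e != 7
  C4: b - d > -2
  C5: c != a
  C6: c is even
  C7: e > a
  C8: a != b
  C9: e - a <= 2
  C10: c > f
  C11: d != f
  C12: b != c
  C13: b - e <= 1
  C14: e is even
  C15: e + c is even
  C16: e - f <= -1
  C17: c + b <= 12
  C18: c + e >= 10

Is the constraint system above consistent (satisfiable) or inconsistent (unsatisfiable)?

Satisfiable

One satisfying assignment is a = 2, b = 5, c = 6, d = 4, e = 4, f = 5.
For the less obvious constraints — constraint 2: e + b = 9; constraint 4: b - d = 1 — and the others hold by inspection.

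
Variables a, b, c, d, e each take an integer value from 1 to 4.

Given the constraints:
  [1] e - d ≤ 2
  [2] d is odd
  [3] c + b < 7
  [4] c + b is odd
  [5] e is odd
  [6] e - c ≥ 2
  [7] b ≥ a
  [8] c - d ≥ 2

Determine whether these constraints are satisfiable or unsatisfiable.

Constraints 1, 6, and 8 give d − e ≥ -2, e − c ≥ 2, c − d ≥ 2.
Adding all 3 inequalities: the left sides telescope to 0, and the right sides sum to (-2) + 2 + 2 = 2. So 0 ≥ 2, which is false.

Unsatisfiable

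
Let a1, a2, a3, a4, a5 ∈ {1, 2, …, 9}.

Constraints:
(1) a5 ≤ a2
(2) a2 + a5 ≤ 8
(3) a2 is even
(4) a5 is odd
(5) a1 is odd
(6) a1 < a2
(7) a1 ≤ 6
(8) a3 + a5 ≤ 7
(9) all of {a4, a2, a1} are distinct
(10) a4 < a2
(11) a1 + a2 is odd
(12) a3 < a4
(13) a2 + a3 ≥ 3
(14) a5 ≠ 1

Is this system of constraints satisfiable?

The assignment a1 = 1, a2 = 4, a3 = 1, a4 = 2, a5 = 3 works:
  constraint 2 holds since a2 + a5 = 7.
  constraint 8 holds since a3 + a5 = 4.
The rest check out directly.

Satisfiable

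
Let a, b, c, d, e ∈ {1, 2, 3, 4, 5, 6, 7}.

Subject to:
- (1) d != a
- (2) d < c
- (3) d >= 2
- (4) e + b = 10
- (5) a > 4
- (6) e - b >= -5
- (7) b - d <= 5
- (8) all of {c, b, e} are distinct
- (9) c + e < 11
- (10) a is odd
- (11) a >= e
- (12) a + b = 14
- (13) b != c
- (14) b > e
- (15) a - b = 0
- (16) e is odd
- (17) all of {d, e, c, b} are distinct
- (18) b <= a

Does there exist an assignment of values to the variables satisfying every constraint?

Satisfiable

One satisfying assignment is a = 7, b = 7, c = 5, d = 2, e = 3.
For the less obvious constraints — constraint 4: e + b = 10; constraint 6: e - b = -4; constraint 7: b - d = 5 — and the others hold by inspection.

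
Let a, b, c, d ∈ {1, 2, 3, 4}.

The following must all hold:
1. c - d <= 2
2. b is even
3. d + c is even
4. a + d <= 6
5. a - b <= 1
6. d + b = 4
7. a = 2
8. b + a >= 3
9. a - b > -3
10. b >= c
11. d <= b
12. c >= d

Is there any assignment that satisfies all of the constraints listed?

Satisfiable

One satisfying assignment is a = 2, b = 2, c = 2, d = 2.
For the less obvious constraints — constraint 1: c - d = 0; constraint 4: a + d = 4; constraint 5: a - b = 0 — and the others hold by inspection.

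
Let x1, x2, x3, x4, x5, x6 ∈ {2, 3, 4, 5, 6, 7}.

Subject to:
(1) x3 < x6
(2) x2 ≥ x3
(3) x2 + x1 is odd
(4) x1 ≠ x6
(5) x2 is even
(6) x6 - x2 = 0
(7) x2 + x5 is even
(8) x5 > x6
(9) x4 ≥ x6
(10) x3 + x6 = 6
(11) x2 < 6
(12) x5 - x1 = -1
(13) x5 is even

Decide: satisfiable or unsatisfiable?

Satisfiable

One satisfying assignment is x1 = 7, x2 = 4, x3 = 2, x4 = 6, x5 = 6, x6 = 4.
For the less obvious constraints — constraint 6: x6 - x2 = 0; constraint 10: x3 + x6 = 6 — and the others hold by inspection.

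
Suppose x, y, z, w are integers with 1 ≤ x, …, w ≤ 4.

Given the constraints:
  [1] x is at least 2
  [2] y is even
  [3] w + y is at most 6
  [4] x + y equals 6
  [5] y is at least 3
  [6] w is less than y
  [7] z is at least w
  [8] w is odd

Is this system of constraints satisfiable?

Satisfiable

Setting (x, y, z, w) = (2, 4, 4, 1) satisfies everything: constraint 2: y = 4 is even; constraint 3: w + y = 5; constraint 4: x + y = 6, and the others follow.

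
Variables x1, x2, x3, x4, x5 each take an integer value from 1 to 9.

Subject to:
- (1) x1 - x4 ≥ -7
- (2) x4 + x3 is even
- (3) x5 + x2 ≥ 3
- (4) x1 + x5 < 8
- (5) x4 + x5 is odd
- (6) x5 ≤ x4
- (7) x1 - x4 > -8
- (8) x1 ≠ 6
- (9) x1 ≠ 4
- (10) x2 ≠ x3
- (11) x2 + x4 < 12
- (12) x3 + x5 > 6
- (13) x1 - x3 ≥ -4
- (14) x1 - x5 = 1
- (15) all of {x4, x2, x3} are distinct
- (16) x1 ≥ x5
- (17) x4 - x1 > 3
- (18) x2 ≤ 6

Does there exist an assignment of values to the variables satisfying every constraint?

Satisfiable

One satisfying assignment is x1 = 3, x2 = 2, x3 = 5, x4 = 9, x5 = 2.
For the less obvious constraints — constraint 1: x1 - x4 = -6; constraint 3: x5 + x2 = 4; constraint 4: x1 + x5 = 5 — and the others hold by inspection.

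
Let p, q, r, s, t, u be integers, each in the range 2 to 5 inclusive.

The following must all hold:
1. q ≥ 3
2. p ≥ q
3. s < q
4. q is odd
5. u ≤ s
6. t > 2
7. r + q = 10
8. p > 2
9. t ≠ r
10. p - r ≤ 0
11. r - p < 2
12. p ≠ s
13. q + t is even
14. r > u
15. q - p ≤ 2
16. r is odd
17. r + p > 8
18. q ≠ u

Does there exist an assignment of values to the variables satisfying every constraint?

One satisfying assignment is p = 5, q = 5, r = 5, s = 4, t = 3, u = 2.
For the less obvious constraints — constraint 7: r + q = 10; constraint 10: p - r = 0; constraint 11: r - p = 0 — and the others hold by inspection.

Satisfiable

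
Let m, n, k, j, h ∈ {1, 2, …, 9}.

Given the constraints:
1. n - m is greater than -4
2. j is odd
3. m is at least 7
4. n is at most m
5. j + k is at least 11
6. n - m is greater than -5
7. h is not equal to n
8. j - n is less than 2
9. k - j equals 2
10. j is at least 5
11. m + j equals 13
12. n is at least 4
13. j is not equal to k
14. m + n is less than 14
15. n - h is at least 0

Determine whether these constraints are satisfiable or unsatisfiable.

Satisfiable

Take m = 8, n = 5, k = 7, j = 5, h = 4. Then constraint 1: n - m = -3; constraint 5: j + k = 12; constraint 6: n - m = -3, and every other listed constraint is also met.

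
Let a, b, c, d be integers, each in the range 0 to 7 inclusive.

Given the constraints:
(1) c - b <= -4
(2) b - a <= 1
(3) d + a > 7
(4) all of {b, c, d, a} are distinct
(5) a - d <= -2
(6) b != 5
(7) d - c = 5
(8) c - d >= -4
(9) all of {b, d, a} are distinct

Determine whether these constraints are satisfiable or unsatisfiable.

Unsatisfiable

Constraints 1, 2, 5, and 8 give d − a ≥ 2, a − b ≥ -1, b − c ≥ 4, c − d ≥ -4.
Adding all 4 inequalities: the left sides telescope to 0, and the right sides sum to 2 + (-1) + 4 + (-4) = 1. So 0 ≥ 1, which is false.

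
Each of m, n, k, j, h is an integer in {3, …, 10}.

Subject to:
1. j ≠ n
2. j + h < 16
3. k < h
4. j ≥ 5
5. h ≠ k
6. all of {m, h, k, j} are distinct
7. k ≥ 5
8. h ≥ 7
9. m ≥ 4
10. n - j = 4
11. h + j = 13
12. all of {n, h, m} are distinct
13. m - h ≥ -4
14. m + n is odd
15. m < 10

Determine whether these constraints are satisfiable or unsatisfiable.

Satisfiable

Try m = 4, n = 9, k = 6, j = 5, h = 8.
Check constraint 2: j + h = 13; constraint 10: n - j = 4; constraint 11: h + j = 13. The remaining constraints are straightforward to verify.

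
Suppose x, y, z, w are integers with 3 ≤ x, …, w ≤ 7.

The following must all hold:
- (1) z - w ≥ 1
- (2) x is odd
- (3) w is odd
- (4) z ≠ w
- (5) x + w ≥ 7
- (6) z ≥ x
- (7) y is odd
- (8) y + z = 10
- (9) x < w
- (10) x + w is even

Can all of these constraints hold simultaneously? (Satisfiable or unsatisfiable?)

Satisfiable

The assignment x = 3, y = 3, z = 7, w = 5 works:
  constraint 1 holds since z - w = 2.
  constraint 5 holds since x + w = 8.
The rest check out directly.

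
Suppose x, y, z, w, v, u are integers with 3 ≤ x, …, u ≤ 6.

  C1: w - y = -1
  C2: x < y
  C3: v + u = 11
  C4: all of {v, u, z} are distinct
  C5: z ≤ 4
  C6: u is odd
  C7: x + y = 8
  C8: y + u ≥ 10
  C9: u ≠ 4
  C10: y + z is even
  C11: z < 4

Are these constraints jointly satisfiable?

Satisfiable

The assignment x = 3, y = 5, z = 3, w = 4, v = 6, u = 5 works:
  constraint 1 holds since w - y = -1.
  constraint 3 holds since v + u = 11.
The rest check out directly.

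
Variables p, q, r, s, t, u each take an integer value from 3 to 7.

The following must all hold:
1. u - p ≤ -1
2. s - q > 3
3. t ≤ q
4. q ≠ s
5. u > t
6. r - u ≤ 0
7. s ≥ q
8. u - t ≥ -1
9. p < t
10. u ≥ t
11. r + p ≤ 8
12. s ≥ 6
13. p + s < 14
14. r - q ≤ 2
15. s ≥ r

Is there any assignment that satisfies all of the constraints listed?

Constraints 1, 5, and 9 give u < p, p < t, t < u. Chaining: u < p < t < u, which forces u < u — impossible.

Unsatisfiable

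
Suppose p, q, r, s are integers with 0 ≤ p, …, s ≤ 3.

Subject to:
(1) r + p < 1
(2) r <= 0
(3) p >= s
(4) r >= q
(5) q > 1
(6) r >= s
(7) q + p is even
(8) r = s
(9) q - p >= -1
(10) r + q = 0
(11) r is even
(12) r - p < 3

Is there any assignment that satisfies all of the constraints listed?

Unsatisfiable

From constraint 5: q ≥ 2. From constraints 2 and 4: q ≤ r and r ≤ 0, so q ≤ 0. But 0 < 2, so no value of q works.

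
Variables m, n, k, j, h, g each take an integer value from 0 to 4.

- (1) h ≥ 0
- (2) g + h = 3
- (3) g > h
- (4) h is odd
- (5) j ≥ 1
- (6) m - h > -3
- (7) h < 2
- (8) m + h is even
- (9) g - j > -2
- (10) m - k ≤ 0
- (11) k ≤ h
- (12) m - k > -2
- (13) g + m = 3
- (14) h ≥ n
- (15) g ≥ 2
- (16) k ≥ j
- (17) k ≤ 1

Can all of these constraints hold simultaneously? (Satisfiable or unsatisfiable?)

Take m = 1, n = 1, k = 1, j = 1, h = 1, g = 2. Then constraint 2: g + h = 3; constraint 6: m - h = 0; constraint 9: g - j = 1, and every other listed constraint is also met.

Satisfiable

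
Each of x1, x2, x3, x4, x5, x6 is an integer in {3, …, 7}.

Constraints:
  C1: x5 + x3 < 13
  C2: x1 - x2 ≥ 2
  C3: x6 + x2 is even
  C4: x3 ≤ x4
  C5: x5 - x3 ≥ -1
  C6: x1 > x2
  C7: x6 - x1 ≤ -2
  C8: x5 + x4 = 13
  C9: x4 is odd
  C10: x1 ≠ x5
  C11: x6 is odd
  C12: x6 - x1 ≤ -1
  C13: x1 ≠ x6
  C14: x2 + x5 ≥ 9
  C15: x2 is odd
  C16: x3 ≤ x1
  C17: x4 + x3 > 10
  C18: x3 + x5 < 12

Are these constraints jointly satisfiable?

One satisfying assignment is x1 = 7, x2 = 3, x3 = 5, x4 = 7, x5 = 6, x6 = 5.
For the less obvious constraints — constraint 1: x5 + x3 = 11; constraint 2: x1 - x2 = 4 — and the others hold by inspection.

Satisfiable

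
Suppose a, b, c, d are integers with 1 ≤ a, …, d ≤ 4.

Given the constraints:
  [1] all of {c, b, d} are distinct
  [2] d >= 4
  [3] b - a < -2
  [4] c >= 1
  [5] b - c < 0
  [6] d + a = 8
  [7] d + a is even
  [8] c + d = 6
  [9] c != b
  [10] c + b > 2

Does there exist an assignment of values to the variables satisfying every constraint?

Satisfiable

Try a = 4, b = 1, c = 2, d = 4.
Check constraint 3: b - a = -3; constraint 5: b - c = -1. The remaining constraints are straightforward to verify.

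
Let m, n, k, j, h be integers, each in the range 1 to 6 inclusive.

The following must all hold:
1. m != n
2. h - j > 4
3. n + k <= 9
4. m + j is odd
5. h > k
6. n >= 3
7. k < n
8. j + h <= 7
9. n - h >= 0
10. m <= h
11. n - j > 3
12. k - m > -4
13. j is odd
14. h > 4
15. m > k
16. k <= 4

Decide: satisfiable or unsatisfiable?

One satisfying assignment is m = 4, n = 6, k = 1, j = 1, h = 6.
For the less obvious constraints — constraint 2: h - j = 5; constraint 3: n + k = 7 — and the others hold by inspection.

Satisfiable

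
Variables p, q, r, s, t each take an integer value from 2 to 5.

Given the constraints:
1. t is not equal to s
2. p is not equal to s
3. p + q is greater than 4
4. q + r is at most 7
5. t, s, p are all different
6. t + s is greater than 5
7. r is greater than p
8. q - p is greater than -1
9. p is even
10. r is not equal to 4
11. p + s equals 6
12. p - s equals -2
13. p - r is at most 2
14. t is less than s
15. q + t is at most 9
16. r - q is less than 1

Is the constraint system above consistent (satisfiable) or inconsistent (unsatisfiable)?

One satisfying assignment is p = 2, q = 4, r = 3, s = 4, t = 3.
For the less obvious constraints — constraint 3: p + q = 6; constraint 4: q + r = 7 — and the others hold by inspection.

Satisfiable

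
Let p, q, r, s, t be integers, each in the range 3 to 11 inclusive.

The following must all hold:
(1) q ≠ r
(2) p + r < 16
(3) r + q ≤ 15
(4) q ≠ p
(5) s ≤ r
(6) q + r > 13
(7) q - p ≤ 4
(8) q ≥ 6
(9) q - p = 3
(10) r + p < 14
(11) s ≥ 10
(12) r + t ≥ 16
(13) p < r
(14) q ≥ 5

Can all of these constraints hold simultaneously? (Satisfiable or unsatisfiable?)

From constraints 5 and 11: r ≥ s ≥ 10. From constraint 8: q ≥ 6. Hence r + q ≥ 16. But constraint 3 requires r + q ≤ 15, and 15 < 16. Contradiction.

Unsatisfiable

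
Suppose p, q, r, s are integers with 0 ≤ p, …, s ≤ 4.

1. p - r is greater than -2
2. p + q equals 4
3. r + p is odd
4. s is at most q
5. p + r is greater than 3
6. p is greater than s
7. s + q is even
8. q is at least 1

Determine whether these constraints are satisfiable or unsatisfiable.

The assignment p = 2, q = 2, r = 3, s = 0 works:
  constraint 1 holds since p - r = -1.
  constraint 2 holds since p + q = 4.
  constraint 5 holds since p + r = 5.
The rest check out directly.

Satisfiable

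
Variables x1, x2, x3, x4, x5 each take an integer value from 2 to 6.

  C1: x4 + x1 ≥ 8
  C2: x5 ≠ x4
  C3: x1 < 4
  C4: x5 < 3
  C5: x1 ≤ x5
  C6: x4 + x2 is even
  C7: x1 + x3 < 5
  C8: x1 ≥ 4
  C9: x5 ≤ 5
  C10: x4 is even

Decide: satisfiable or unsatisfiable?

From constraints 5 and 8: x5 ≥ x1 and x1 ≥ 4, so x5 ≥ 4. From constraint 4: x5 ≤ 2. But 2 < 4, so no value of x5 works.

Unsatisfiable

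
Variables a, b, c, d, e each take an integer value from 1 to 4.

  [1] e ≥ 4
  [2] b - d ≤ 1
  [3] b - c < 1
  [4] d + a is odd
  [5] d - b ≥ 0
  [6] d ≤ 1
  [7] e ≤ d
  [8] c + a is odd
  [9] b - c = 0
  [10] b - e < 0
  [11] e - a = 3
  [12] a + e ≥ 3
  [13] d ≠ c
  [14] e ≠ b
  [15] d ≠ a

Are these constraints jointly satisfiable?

From constraint 1: e ≥ 4. From constraints 6 and 7: e ≤ d and d ≤ 1, so e ≤ 1. But 1 < 4, so no value of e works.

Unsatisfiable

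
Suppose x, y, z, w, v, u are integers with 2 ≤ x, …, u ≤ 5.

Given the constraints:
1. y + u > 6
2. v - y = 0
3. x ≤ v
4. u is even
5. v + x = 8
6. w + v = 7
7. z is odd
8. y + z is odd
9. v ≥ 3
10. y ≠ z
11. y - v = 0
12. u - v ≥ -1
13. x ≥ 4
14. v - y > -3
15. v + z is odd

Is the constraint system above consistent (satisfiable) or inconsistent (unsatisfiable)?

Satisfiable

Take x = 4, y = 4, z = 3, w = 3, v = 4, u = 4. Then constraint 1: y + u = 8; constraint 2: v - y = 0; constraint 5: v + x = 8, and every other listed constraint is also met.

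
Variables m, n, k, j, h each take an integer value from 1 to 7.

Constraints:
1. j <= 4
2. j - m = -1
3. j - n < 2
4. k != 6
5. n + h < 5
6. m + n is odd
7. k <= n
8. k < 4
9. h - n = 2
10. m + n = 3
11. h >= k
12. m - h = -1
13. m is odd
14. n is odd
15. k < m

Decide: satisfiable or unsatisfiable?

Constraint 13 makes m odd and constraint 14 makes n odd, so m + n must be even. Constraint 6 says m + n is odd — contradiction.

Unsatisfiable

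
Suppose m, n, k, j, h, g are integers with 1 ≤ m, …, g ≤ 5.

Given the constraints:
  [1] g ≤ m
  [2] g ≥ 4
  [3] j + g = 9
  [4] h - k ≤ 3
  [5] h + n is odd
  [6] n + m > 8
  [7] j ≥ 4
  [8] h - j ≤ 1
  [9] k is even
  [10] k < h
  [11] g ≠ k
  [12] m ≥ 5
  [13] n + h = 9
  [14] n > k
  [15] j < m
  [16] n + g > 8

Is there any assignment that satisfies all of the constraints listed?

Satisfiable

The assignment m = 5, n = 4, k = 2, j = 4, h = 5, g = 5 works:
  constraint 3 holds since j + g = 9.
  constraint 4 holds since h - k = 3.
The rest check out directly.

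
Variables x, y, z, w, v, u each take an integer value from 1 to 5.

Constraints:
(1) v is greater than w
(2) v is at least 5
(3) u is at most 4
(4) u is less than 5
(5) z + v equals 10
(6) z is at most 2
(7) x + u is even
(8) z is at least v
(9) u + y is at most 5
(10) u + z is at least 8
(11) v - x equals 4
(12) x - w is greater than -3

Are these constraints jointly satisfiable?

From constraint 2: v ≥ 5. From constraints 6 and 8: v ≤ z and z ≤ 2, so v ≤ 2. But 2 < 5, so no value of v works.

Unsatisfiable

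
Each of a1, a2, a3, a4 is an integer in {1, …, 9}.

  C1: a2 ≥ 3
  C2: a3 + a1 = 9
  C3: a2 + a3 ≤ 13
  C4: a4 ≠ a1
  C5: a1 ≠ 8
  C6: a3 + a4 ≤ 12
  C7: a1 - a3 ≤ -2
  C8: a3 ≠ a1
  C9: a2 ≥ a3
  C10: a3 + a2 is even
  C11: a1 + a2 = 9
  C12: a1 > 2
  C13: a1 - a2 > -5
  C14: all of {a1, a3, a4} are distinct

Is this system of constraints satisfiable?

Satisfiable

The assignment a1 = 3, a2 = 6, a3 = 6, a4 = 4 works:
  constraint 2 holds since a3 + a1 = 9.
  constraint 3 holds since a2 + a3 = 12.
  constraint 6 holds since a3 + a4 = 10.
The rest check out directly.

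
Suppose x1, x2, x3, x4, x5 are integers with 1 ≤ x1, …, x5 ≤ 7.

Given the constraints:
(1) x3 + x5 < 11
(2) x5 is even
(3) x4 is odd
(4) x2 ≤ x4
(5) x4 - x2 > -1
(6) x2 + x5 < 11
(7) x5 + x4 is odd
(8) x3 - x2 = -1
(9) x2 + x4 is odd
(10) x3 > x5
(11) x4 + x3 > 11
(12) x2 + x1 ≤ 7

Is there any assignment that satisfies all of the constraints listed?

Satisfiable

Try x1 = 1, x2 = 6, x3 = 5, x4 = 7, x5 = 4.
Check constraint 1: x3 + x5 = 9; constraint 5: x4 - x2 = 1. The remaining constraints are straightforward to verify.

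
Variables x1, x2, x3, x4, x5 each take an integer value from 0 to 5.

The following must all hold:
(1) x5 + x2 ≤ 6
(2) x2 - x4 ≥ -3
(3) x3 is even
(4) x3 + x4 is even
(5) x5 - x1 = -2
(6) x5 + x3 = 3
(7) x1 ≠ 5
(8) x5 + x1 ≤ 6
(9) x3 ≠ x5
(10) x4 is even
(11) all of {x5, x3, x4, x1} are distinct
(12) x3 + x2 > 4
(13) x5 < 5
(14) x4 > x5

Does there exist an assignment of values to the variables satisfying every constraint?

Satisfiable

The assignment x1 = 3, x2 = 3, x3 = 2, x4 = 4, x5 = 1 works:
  constraint 1 holds since x5 + x2 = 4.
  constraint 2 holds since x2 - x4 = -1.
  constraint 5 holds since x5 - x1 = -2.
The rest check out directly.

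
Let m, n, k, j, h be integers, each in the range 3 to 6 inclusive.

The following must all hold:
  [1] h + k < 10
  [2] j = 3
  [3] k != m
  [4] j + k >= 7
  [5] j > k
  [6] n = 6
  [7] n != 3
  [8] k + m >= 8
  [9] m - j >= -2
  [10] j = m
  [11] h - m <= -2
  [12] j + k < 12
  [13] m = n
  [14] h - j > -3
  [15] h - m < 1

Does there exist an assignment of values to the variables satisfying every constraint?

Constraint 2 fixes j = 3 and constraint 6 fixes n = 6. Constraints 10 and 13 give j = m = n, so j = n. But 3 ≠ 6 — contradiction.

Unsatisfiable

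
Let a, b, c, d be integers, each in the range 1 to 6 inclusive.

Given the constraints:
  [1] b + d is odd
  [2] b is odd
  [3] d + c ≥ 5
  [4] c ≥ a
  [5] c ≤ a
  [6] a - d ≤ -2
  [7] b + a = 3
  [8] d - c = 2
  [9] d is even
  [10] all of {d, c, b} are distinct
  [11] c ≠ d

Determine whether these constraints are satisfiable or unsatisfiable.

The assignment a = 2, b = 1, c = 2, d = 4 works:
  constraint 3 holds since d + c = 6.
  constraint 6 holds since a - d = -2.
The rest check out directly.

Satisfiable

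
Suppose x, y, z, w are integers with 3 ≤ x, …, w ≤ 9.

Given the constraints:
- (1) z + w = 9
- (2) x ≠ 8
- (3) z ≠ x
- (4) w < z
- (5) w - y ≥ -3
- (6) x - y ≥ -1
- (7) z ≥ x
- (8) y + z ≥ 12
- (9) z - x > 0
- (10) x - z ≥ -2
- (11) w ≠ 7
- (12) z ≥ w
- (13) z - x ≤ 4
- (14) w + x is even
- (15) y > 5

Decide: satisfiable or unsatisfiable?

Satisfiable

One satisfying assignment is x = 5, y = 6, z = 6, w = 3.
For the less obvious constraints — constraint 1: z + w = 9; constraint 5: w - y = -3; constraint 6: x - y = -1 — and the others hold by inspection.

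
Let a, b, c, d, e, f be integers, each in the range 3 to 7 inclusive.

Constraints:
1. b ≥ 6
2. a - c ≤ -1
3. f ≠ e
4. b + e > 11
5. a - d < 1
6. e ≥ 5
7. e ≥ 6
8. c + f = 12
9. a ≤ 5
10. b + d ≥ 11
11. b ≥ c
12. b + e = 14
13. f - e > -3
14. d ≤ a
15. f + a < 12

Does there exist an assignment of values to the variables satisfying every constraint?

Satisfiable

One satisfying assignment is a = 4, b = 7, c = 7, d = 4, e = 7, f = 5.
For the less obvious constraints — constraint 2: a - c = -3; constraint 4: b + e = 14; constraint 5: a - d = 0 — and the others hold by inspection.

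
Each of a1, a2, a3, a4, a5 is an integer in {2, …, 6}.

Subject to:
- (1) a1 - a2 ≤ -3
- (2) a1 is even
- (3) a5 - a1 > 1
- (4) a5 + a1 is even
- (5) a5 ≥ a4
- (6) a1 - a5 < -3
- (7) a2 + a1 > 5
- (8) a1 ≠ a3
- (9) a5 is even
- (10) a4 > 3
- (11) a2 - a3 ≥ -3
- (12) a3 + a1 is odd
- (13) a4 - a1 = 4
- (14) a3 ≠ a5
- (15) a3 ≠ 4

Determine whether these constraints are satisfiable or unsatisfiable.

Satisfiable

Take a1 = 2, a2 = 5, a3 = 5, a4 = 6, a5 = 6. Then constraint 1: a1 - a2 = -3; constraint 3: a5 - a1 = 4; constraint 6: a1 - a5 = -4, and every other listed constraint is also met.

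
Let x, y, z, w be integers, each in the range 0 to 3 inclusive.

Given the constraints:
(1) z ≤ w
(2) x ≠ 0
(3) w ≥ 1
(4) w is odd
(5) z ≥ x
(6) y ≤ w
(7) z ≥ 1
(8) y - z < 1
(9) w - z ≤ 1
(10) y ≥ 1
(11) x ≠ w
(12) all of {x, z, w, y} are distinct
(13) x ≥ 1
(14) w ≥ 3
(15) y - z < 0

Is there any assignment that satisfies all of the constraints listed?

Constraints 3, 7, 10, and 13 confine each of x, z, w, y to the 3 values {1, …, 3} (the domain already gives each ≤ 3).
Constraint 12 requires all 4 of them to be distinct, but only 3 values are available — impossible by the pigeonhole principle.

Unsatisfiable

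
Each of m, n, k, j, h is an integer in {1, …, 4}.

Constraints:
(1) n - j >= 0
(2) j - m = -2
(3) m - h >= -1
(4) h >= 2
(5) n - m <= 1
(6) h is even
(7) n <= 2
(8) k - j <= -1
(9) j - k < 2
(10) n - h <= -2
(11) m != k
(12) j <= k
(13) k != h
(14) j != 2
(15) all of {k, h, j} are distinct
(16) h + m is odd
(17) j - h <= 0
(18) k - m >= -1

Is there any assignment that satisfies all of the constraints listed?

Constraints 1, 3, 8, 10, and 18 give h − n ≥ 2, n − j ≥ 0, j − k ≥ 1, k − m ≥ -1, m − h ≥ -1.
Adding all 5 inequalities: the left sides telescope to 0, and the right sides sum to 2 + 0 + 1 + (-1) + (-1) = 1. So 0 ≥ 1, which is false.

Unsatisfiable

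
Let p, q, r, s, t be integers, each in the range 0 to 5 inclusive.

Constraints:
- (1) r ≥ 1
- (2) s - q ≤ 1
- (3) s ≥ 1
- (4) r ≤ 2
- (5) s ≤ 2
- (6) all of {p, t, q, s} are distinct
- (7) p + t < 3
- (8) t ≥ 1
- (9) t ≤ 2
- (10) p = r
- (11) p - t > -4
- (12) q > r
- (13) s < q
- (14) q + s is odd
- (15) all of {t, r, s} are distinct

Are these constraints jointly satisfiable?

Constraints 1, 3, 4, 5, 8, and 9 confine each of t, r, s to the 2 values {1, 2}.
Constraint 15 requires all 3 of them to be distinct, but only 2 values are available — impossible by the pigeonhole principle.

Unsatisfiable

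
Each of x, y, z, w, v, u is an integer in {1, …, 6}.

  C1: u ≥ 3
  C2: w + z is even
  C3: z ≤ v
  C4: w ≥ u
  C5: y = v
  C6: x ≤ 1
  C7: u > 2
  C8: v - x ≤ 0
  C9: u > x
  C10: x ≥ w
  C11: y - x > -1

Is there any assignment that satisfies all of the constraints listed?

Unsatisfiable

From constraints 1 and 4: w ≥ u and u ≥ 3, so w ≥ 3. From constraints 6 and 10: w ≤ x and x ≤ 1, so w ≤ 1. But 1 < 3, so no value of w works.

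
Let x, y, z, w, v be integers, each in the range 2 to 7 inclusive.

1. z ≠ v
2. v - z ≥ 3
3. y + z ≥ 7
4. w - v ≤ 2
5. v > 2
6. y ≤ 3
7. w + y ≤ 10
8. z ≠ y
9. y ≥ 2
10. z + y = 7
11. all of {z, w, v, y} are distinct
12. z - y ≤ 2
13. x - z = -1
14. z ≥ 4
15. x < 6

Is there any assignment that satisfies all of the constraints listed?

Try x = 3, y = 3, z = 4, w = 6, v = 7.
Check constraint 2: v - z = 3; constraint 3: y + z = 7. The remaining constraints are straightforward to verify.

Satisfiable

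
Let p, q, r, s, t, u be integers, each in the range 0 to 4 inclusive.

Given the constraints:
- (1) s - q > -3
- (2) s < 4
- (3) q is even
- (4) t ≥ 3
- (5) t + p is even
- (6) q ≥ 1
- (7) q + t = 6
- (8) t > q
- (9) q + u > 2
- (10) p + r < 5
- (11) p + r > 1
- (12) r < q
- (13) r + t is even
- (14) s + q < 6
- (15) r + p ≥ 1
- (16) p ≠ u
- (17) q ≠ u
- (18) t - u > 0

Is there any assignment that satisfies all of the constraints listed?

One satisfying assignment is p = 4, q = 2, r = 0, s = 2, t = 4, u = 1.
For the less obvious constraints — constraint 1: s - q = 0; constraint 7: q + t = 6; constraint 9: q + u = 3 — and the others hold by inspection.

Satisfiable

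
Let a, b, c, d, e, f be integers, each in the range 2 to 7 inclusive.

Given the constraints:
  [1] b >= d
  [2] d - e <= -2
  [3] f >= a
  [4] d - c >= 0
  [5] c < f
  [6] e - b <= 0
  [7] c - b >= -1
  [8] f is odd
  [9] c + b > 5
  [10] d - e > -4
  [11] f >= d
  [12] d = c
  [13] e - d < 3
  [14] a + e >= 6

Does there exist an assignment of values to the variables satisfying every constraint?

Constraints 2, 4, 6, and 7 give e − d ≥ 2, d − c ≥ 0, c − b ≥ -1, b − e ≥ 0.
Adding all 4 inequalities: the left sides telescope to 0, and the right sides sum to 2 + 0 + (-1) + 0 = 1. So 0 ≥ 1, which is false.

Unsatisfiable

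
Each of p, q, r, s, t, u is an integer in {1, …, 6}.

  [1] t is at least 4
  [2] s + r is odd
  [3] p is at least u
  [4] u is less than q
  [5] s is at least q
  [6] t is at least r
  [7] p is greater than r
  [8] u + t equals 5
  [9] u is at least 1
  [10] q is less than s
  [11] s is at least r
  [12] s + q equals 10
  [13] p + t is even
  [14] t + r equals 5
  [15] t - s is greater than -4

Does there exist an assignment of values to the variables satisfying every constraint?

Take p = 6, q = 4, r = 1, s = 6, t = 4, u = 1. Then constraint 8: u + t = 5; constraint 12: s + q = 10, and every other listed constraint is also met.

Satisfiable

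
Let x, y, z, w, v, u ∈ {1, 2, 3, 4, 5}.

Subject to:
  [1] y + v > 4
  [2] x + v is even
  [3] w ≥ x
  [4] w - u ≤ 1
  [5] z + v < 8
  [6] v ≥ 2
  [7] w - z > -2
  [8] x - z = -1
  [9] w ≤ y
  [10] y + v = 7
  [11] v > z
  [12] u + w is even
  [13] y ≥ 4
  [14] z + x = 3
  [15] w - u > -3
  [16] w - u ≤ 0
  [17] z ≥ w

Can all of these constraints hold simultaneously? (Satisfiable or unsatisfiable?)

Satisfiable

Setting (x, y, z, w, v, u) = (1, 4, 2, 1, 3, 1) satisfies everything: constraint 1: y + v = 7; constraint 4: w - u = 0; constraint 5: z + v = 5, and the others follow.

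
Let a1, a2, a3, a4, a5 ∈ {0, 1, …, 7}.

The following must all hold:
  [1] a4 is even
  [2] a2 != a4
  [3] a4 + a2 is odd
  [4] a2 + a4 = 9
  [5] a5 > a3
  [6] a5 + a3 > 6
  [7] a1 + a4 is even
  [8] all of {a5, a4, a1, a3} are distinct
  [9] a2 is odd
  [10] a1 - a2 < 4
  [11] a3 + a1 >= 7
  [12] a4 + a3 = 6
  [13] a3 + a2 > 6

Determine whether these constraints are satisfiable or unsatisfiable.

One satisfying assignment is a1 = 6, a2 = 5, a3 = 2, a4 = 4, a5 = 7.
For the less obvious constraints — constraint 4: a2 + a4 = 9; constraint 6: a5 + a3 = 9 — and the others hold by inspection.

Satisfiable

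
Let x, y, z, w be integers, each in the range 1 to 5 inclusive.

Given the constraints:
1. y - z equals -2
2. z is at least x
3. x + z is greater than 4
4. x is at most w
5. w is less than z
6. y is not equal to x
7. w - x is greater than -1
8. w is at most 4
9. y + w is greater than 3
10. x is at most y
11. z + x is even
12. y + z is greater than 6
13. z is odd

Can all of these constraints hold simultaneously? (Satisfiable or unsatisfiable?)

Satisfiable

Take x = 1, y = 3, z = 5, w = 3. Then constraint 1: y - z = -2; constraint 3: x + z = 6, and every other listed constraint is also met.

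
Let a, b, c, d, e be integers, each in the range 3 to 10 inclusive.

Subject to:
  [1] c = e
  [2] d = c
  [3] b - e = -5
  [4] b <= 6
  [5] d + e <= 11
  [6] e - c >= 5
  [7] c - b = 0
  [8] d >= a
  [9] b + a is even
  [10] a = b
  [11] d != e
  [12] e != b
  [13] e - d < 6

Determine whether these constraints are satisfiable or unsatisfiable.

From constraints 1 and 2, d = c = e, so d = e. But constraint 11 says d ≠ e. Contradiction.

Unsatisfiable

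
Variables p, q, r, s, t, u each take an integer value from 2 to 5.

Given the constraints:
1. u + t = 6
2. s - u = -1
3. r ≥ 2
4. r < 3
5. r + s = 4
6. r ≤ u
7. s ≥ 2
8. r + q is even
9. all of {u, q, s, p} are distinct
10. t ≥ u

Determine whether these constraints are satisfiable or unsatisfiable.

Satisfiable

Take p = 5, q = 4, r = 2, s = 2, t = 3, u = 3. Then constraint 1: u + t = 6; constraint 2: s - u = -1; constraint 5: r + s = 4, and every other listed constraint is also met.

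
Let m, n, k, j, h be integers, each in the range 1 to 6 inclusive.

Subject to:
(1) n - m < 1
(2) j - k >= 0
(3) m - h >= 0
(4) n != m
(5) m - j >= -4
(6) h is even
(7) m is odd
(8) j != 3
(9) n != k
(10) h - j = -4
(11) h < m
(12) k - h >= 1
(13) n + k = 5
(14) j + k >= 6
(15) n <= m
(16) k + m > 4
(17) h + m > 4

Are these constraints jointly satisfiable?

The assignment m = 3, n = 2, k = 3, j = 6, h = 2 works:
  constraint 1 holds since n - m = -1.
  constraint 2 holds since j - k = 3.
  constraint 3 holds since m - h = 1.
The rest check out directly.

Satisfiable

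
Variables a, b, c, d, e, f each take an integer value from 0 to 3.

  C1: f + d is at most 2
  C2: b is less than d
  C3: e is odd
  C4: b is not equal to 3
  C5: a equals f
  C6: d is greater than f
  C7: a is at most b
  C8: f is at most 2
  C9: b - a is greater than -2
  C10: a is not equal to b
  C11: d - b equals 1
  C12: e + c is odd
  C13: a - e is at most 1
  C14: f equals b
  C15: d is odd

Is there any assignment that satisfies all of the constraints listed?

From constraints 5 and 14, a = f = b, so a = b. But constraint 10 says a ≠ b. Contradiction.

Unsatisfiable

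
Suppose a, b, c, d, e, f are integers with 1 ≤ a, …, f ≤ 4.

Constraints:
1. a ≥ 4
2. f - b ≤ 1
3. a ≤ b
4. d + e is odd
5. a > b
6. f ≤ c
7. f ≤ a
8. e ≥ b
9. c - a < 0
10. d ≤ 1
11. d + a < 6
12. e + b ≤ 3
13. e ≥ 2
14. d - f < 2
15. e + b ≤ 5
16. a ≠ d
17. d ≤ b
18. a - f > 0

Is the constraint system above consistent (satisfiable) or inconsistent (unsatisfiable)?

From constraint 13: e ≥ 2. From constraints 1 and 3: b ≥ a ≥ 4. Hence e + b ≥ 6. But constraint 15 requires e + b ≤ 5, and 5 < 6. Contradiction.

Unsatisfiable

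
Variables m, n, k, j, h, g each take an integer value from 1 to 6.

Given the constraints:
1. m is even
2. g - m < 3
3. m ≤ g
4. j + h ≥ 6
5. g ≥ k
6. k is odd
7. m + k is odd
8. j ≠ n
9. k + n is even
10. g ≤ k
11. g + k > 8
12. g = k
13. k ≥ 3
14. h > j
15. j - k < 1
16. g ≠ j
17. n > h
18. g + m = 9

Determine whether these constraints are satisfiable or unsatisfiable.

Take m = 4, n = 5, k = 5, j = 3, h = 4, g = 5. Then constraint 2: g - m = 1; constraint 4: j + h = 7, and every other listed constraint is also met.

Satisfiable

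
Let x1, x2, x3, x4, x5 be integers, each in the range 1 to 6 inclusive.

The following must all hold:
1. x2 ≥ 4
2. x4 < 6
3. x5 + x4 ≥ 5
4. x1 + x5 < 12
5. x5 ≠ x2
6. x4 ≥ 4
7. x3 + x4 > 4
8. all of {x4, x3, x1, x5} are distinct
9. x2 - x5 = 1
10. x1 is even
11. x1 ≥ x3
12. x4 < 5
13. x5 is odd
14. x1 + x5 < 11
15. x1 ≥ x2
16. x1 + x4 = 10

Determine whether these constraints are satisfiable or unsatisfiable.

Setting (x1, x2, x3, x4, x5) = (6, 4, 1, 4, 3) satisfies everything: constraint 3: x5 + x4 = 7; constraint 4: x1 + x5 = 9; constraint 7: x3 + x4 = 5, and the others follow.

Satisfiable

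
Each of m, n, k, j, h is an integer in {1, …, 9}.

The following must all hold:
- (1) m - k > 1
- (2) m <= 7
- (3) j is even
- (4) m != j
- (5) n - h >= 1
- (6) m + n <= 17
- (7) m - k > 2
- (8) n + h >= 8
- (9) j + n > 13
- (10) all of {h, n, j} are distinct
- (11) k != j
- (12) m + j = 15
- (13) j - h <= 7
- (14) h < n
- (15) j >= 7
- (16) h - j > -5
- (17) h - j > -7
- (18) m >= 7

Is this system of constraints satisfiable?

Setting (m, n, k, j, h) = (7, 7, 3, 8, 4) satisfies everything: constraint 1: m - k = 4; constraint 5: n - h = 3, and the others follow.

Satisfiable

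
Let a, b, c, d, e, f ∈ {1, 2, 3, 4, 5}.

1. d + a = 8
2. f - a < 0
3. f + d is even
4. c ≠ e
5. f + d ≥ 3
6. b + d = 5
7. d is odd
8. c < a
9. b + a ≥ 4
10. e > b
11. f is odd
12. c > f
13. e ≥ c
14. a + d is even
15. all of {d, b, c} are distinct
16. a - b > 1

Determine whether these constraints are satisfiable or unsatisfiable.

Try a = 5, b = 2, c = 4, d = 3, e = 5, f = 3.
Check constraint 1: d + a = 8; constraint 2: f - a = -2. The remaining constraints are straightforward to verify.

Satisfiable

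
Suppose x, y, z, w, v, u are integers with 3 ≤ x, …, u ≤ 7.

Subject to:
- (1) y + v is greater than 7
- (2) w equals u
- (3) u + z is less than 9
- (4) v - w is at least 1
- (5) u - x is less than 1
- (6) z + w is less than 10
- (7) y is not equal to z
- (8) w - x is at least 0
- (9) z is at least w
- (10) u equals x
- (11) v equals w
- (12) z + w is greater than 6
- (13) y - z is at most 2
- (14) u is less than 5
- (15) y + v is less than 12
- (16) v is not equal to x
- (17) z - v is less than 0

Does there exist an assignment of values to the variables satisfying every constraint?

Unsatisfiable

From constraints 2, 10, and 11, v = w = u = x, so v = x. But constraint 16 says v ≠ x. Contradiction.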